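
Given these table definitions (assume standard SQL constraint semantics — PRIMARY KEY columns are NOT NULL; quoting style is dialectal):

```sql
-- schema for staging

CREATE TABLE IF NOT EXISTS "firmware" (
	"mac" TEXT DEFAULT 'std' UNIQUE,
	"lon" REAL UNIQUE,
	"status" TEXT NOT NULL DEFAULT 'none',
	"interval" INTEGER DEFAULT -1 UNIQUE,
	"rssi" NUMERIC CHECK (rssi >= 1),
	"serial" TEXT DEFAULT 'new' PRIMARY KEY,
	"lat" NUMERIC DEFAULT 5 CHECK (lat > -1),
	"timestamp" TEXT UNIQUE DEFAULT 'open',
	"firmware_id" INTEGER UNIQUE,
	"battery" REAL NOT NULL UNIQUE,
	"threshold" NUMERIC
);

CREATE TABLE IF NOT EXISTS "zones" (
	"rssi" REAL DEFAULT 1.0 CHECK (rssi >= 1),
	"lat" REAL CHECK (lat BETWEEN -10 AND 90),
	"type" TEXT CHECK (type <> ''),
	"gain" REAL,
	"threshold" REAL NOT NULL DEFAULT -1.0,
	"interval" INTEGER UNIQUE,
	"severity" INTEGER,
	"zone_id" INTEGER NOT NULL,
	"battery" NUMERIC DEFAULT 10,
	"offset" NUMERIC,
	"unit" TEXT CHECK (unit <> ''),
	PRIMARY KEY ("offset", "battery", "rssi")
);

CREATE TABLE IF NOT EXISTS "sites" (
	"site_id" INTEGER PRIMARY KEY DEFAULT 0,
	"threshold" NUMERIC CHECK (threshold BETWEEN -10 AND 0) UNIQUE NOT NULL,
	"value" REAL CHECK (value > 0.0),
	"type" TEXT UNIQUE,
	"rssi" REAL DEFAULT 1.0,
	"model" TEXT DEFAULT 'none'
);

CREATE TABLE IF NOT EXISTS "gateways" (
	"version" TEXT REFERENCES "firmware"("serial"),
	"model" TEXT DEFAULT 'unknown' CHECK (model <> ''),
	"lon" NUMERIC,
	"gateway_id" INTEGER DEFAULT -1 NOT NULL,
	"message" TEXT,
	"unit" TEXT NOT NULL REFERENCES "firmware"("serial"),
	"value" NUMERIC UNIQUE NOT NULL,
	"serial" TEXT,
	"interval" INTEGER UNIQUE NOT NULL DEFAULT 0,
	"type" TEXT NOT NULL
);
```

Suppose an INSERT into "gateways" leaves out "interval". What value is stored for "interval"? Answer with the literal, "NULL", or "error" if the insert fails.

0

interval has an explicit DEFAULT 0.
When the column is omitted from an INSERT, that default is used.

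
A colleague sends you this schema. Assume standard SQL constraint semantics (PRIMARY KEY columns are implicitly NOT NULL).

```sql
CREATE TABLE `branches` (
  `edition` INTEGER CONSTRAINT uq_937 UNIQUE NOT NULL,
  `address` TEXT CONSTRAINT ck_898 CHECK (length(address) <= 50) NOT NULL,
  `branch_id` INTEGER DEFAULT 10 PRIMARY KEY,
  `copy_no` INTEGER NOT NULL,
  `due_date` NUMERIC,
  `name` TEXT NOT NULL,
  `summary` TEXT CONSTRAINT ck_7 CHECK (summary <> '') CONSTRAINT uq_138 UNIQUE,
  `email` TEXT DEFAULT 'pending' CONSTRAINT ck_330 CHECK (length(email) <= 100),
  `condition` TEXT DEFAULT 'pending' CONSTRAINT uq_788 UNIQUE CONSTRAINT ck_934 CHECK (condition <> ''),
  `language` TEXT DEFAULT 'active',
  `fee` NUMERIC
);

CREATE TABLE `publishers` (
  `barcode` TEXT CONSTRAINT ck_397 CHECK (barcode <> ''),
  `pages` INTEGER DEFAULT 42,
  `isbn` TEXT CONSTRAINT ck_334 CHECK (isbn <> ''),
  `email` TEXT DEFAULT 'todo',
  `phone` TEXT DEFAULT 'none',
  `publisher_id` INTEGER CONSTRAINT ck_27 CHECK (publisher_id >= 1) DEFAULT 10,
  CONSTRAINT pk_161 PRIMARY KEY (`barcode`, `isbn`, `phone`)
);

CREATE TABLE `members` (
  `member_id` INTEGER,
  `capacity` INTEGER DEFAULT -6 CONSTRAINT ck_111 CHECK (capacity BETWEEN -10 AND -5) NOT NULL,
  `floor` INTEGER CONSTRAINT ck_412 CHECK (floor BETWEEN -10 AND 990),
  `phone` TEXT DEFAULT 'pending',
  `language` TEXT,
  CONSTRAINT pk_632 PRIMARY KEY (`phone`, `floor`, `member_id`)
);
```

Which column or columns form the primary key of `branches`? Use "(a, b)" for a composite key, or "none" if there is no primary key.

branch_id is declared PRIMARY KEY inline on the column.

branch_id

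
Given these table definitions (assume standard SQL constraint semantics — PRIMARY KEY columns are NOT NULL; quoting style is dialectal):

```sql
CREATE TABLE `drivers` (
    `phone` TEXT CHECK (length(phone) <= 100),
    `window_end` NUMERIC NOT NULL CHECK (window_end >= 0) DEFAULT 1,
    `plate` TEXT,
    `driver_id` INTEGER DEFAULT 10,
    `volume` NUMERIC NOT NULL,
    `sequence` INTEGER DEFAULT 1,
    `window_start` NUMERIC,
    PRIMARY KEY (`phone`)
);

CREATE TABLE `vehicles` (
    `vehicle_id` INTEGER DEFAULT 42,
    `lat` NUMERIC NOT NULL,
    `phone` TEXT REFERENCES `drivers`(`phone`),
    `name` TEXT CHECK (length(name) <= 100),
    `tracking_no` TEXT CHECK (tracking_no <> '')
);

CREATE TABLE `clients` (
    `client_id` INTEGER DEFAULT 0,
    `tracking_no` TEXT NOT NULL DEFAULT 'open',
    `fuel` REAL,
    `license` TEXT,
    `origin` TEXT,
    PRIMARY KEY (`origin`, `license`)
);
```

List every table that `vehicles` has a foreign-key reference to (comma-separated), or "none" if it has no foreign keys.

- phone REFERENCES drivers(phone).

drivers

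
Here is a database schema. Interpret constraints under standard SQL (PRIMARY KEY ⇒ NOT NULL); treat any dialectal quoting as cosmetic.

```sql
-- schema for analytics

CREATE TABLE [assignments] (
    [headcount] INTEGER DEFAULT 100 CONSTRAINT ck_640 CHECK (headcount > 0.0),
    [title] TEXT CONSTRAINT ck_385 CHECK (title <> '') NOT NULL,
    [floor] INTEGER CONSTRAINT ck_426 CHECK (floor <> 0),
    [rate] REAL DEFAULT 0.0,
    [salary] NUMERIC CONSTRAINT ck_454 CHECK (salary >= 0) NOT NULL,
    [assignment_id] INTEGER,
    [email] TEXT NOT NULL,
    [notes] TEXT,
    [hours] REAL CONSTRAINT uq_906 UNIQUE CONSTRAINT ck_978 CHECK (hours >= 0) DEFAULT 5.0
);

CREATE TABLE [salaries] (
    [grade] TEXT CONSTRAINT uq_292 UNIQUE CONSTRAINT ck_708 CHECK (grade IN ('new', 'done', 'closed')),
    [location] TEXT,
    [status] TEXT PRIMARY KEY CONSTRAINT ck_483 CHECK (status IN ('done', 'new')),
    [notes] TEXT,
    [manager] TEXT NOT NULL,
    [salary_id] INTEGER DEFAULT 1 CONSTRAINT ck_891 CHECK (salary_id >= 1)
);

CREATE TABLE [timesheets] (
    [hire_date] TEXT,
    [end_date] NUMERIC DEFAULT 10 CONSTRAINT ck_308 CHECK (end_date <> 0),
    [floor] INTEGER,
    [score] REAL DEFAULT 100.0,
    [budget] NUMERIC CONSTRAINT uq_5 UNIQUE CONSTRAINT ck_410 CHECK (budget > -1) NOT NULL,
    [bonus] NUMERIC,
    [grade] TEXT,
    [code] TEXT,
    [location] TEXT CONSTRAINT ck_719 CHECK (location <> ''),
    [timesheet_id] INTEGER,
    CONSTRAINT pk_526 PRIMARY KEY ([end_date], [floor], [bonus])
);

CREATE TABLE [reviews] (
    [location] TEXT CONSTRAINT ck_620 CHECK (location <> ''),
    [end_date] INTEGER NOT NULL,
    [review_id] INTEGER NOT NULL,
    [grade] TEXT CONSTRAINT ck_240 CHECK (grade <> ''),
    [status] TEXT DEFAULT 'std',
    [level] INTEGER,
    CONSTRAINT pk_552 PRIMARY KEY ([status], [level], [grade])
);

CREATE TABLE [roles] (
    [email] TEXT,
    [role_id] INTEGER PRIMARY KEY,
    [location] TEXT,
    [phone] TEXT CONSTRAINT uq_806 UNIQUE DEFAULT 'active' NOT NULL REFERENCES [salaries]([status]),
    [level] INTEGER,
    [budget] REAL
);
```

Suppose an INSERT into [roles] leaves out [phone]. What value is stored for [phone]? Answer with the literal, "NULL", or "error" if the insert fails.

phone has an explicit DEFAULT 'active'.
When the column is omitted from an INSERT, that default is used.

'active'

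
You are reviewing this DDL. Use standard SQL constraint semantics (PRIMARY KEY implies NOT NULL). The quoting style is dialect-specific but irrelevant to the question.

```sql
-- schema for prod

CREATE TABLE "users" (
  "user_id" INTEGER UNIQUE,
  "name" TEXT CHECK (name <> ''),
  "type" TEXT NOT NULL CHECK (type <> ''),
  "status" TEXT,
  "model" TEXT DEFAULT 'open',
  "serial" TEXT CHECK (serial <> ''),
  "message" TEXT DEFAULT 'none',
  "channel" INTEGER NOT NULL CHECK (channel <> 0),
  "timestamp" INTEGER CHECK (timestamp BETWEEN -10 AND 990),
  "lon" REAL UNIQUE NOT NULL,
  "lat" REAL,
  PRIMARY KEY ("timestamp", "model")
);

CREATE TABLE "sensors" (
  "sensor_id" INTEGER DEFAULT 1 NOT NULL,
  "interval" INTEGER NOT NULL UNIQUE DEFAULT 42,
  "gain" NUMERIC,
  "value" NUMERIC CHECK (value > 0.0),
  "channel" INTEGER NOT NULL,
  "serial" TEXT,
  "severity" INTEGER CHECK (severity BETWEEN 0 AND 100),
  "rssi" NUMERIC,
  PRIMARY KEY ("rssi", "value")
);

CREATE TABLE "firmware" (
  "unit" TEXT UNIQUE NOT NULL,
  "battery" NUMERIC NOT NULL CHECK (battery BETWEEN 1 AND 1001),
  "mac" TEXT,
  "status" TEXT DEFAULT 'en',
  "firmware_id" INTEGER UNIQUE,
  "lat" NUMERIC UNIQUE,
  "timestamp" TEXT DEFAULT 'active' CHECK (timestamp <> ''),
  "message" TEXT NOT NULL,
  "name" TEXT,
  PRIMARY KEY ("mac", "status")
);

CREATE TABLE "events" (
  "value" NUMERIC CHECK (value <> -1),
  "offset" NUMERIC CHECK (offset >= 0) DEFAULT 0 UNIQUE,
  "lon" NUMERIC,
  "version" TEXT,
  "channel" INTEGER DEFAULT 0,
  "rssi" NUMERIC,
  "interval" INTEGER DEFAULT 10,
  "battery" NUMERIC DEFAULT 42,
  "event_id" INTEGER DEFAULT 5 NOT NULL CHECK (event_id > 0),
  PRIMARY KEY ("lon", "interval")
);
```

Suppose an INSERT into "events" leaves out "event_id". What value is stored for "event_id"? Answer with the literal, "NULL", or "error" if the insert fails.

5

event_id has an explicit DEFAULT 5.
When the column is omitted from an INSERT, that default is used.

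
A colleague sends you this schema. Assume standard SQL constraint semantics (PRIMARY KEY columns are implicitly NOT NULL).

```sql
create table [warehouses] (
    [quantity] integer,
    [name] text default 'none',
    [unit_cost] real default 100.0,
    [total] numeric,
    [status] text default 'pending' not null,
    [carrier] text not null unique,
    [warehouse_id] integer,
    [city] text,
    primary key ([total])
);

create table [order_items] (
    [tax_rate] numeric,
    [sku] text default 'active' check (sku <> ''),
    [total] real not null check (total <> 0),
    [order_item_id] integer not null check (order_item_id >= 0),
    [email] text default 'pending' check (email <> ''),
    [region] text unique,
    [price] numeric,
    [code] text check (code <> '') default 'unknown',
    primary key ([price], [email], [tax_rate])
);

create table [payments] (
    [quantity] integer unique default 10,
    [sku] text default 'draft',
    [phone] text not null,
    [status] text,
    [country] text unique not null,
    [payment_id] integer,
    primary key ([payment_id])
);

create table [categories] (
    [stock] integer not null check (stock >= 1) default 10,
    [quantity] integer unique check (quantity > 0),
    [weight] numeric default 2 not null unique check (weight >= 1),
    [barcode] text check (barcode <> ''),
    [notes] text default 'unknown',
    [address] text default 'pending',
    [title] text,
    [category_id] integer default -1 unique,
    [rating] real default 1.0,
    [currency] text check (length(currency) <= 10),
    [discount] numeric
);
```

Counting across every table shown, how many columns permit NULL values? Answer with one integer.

warehouses: 5 nullable (quantity, name, unit_cost, warehouse_id, city — PK (total) and explicit NOT NULL columns excluded).
order_items: 3 nullable (sku, region, code — PK (price, email, tax_rate) and explicit NOT NULL columns excluded).
payments: 3 nullable (quantity, sku, status — PK (payment_id) and explicit NOT NULL columns excluded).
categories: 9 nullable (quantity, barcode, notes, address, title, category_id, rating, currency, discount — PK none and explicit NOT NULL columns excluded).
Total: 5 + 3 + 3 + 9 = 20.

20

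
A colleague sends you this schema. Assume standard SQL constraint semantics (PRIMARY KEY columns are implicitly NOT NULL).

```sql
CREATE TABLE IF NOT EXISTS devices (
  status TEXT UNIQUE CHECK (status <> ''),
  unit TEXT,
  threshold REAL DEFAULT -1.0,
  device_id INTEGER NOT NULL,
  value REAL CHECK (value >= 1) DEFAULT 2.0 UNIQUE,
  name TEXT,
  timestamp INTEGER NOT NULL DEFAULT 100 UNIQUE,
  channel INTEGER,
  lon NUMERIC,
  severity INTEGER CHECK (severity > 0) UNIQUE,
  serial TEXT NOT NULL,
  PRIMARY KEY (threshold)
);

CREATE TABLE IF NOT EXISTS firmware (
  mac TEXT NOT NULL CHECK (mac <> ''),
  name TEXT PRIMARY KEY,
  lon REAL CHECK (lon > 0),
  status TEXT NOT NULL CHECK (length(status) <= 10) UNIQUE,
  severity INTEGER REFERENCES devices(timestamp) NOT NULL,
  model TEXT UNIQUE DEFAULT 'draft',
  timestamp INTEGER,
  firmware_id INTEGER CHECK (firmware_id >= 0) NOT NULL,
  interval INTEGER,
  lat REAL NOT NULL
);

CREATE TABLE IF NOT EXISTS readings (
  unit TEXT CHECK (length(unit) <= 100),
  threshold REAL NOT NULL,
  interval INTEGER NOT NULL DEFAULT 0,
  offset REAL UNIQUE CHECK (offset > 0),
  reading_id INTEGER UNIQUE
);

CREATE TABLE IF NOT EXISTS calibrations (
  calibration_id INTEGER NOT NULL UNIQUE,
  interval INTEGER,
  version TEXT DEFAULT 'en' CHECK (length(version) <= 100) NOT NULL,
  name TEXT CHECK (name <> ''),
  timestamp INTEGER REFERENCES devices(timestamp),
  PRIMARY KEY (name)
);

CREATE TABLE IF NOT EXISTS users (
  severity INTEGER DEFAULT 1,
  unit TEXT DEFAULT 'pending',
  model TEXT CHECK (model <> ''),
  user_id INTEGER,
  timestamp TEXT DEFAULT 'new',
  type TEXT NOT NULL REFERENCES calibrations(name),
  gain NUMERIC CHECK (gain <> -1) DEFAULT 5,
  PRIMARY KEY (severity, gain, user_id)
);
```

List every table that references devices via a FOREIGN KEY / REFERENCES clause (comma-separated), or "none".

- firmware.severity references devices(timestamp).
- calibrations.timestamp references devices(timestamp).

firmware, calibrations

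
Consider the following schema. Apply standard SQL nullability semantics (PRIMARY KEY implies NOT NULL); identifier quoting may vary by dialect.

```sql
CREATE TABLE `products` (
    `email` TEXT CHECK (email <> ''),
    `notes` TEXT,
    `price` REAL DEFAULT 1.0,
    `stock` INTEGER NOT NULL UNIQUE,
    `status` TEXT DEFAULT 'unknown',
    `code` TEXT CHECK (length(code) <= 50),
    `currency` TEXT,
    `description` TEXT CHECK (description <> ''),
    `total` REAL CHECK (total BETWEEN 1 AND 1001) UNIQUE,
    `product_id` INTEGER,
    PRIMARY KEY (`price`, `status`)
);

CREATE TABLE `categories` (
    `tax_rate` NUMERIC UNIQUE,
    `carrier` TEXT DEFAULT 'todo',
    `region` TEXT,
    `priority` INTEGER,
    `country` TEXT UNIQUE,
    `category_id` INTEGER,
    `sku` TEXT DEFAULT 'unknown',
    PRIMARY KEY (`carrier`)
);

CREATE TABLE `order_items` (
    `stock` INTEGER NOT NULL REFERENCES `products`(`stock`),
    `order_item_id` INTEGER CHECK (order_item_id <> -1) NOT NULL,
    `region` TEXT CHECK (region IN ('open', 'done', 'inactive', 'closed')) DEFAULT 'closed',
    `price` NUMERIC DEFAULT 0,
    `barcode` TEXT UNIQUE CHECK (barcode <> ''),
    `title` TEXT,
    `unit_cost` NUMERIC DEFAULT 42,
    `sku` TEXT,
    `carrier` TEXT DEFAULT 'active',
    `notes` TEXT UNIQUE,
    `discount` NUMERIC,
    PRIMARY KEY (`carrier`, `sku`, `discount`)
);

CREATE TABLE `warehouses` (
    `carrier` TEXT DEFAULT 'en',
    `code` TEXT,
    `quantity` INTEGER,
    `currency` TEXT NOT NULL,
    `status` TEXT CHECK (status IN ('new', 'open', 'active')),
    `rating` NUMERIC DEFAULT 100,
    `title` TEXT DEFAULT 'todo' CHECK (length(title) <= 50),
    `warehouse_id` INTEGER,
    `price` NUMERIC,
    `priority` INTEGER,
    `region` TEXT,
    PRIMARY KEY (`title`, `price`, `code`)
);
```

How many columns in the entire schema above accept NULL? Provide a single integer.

products: 7 nullable (email, notes, code, currency, description, total, product_id — PK (price, status) and explicit NOT NULL columns excluded).
categories: 6 nullable (tax_rate, region, priority, country, category_id, sku — PK (carrier) and explicit NOT NULL columns excluded).
order_items: 6 nullable (region, price, barcode, title, unit_cost, notes — PK (carrier, sku, discount) and explicit NOT NULL columns excluded).
warehouses: 7 nullable (carrier, quantity, status, rating, warehouse_id, priority, region — PK (title, price, code) and explicit NOT NULL columns excluded).
Total: 7 + 6 + 6 + 7 = 26.

26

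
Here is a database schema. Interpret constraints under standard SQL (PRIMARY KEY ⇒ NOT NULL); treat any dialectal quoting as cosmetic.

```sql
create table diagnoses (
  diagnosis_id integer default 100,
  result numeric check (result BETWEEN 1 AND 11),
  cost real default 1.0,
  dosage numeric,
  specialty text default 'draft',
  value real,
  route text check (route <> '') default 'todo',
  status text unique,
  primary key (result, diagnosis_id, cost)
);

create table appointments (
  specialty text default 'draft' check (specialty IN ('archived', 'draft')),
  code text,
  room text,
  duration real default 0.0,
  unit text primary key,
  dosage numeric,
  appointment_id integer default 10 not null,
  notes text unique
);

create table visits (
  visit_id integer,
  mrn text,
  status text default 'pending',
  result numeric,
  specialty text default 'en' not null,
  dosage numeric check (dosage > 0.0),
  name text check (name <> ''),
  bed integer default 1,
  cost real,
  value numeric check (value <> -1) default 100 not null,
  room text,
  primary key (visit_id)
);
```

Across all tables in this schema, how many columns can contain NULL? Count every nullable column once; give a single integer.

19

diagnoses: 5 nullable (dosage, specialty, value, route, status — PK (result, diagnosis_id, cost) and explicit NOT NULL columns excluded).
appointments: 6 nullable (specialty, code, room, duration, dosage, notes — PK (unit) and explicit NOT NULL columns excluded).
visits: 8 nullable (mrn, status, result, dosage, name, bed, cost, room — PK (visit_id) and explicit NOT NULL columns excluded).
Total: 5 + 6 + 8 = 19.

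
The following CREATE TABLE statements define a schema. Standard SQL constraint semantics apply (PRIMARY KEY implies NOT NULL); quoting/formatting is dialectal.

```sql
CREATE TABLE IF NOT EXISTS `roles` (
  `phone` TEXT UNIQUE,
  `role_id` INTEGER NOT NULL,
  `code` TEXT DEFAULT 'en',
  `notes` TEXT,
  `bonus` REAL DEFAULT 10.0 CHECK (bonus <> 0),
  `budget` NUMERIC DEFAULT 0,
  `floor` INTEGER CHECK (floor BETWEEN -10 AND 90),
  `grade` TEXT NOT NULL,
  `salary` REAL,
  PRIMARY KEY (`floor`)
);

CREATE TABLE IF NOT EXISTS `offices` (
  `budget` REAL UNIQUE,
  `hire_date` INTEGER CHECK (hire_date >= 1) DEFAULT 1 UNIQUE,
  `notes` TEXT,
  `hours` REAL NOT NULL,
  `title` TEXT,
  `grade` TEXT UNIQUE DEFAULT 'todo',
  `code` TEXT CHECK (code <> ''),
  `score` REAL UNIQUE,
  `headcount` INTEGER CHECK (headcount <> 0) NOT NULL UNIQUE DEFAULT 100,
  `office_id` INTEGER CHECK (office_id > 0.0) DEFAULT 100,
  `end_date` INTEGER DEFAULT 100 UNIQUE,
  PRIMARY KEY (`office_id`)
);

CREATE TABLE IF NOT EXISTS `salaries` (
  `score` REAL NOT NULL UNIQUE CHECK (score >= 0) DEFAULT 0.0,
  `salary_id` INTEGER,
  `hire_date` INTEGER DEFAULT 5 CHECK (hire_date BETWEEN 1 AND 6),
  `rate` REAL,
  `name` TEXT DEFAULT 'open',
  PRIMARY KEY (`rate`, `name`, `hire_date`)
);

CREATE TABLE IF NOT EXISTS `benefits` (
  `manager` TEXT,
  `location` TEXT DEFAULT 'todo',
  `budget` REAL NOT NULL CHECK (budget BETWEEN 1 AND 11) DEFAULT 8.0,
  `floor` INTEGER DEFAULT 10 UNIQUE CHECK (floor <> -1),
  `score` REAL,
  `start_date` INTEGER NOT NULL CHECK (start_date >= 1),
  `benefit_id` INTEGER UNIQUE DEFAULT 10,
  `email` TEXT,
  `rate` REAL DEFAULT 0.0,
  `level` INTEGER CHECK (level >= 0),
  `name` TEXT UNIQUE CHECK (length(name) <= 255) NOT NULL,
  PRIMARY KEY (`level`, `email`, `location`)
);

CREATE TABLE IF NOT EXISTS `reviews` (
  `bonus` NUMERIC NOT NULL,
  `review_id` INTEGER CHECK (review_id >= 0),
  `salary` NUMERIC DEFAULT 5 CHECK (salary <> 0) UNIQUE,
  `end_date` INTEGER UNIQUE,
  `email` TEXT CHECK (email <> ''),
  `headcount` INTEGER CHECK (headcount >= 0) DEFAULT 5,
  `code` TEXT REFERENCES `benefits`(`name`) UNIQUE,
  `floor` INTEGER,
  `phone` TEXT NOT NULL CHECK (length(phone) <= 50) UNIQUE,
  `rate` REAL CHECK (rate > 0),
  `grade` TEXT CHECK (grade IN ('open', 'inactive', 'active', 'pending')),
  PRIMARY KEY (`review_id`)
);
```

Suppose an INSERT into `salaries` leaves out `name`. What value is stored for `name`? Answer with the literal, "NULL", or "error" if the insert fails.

name has an explicit DEFAULT 'open'.
When the column is omitted from an INSERT, that default is used.

'open'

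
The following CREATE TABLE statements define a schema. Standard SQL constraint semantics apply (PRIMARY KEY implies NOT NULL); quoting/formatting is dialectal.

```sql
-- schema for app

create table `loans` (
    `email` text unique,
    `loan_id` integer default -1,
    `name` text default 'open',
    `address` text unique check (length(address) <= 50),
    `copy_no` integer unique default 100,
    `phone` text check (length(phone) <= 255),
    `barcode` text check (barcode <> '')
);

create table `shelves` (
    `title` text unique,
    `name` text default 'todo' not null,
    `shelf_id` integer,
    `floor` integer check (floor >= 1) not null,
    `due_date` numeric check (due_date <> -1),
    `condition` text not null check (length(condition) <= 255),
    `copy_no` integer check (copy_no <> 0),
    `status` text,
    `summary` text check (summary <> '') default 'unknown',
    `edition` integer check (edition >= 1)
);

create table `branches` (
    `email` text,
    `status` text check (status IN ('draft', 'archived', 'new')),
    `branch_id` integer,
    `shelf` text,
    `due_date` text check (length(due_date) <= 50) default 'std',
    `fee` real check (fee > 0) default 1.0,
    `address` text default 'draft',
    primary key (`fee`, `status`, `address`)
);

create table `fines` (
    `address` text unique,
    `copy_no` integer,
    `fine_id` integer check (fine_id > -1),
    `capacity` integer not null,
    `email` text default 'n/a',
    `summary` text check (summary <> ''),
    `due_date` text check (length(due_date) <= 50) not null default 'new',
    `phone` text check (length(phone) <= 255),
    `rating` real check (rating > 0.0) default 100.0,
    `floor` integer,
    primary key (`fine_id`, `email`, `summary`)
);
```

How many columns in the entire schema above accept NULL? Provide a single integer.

23

loans: 7 nullable (email, loan_id, name, address, copy_no, phone, barcode — PK none and explicit NOT NULL columns excluded).
shelves: 7 nullable (title, shelf_id, due_date, copy_no, status, summary, edition — PK none and explicit NOT NULL columns excluded).
branches: 4 nullable (email, branch_id, shelf, due_date — PK (fee, status, address) and explicit NOT NULL columns excluded).
fines: 5 nullable (address, copy_no, phone, rating, floor — PK (fine_id, email, summary) and explicit NOT NULL columns excluded).
Total: 7 + 7 + 4 + 5 = 23.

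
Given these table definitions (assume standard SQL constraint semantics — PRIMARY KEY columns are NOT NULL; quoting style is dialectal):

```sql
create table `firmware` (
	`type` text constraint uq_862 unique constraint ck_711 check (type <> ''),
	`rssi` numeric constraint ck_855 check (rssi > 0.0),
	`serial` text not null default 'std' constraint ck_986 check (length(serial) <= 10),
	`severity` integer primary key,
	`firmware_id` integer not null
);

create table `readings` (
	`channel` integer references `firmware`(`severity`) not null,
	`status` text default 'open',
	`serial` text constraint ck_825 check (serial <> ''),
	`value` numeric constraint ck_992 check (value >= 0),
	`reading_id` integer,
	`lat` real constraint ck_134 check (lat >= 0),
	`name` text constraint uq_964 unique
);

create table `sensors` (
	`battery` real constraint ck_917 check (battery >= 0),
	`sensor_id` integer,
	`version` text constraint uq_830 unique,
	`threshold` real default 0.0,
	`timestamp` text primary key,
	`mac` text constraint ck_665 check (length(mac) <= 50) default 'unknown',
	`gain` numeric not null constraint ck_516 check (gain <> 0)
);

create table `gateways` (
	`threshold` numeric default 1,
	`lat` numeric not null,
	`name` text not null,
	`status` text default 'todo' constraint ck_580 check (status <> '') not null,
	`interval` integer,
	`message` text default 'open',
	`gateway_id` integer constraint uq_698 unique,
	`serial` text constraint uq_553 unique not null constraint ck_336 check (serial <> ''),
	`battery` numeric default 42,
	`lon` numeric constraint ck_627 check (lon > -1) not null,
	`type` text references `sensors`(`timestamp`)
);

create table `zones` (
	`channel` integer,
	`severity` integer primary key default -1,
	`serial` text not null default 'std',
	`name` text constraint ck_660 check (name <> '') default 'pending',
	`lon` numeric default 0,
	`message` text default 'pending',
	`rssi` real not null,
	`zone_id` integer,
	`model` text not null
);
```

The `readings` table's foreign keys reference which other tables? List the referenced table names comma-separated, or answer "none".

firmware

- channel REFERENCES firmware(severity).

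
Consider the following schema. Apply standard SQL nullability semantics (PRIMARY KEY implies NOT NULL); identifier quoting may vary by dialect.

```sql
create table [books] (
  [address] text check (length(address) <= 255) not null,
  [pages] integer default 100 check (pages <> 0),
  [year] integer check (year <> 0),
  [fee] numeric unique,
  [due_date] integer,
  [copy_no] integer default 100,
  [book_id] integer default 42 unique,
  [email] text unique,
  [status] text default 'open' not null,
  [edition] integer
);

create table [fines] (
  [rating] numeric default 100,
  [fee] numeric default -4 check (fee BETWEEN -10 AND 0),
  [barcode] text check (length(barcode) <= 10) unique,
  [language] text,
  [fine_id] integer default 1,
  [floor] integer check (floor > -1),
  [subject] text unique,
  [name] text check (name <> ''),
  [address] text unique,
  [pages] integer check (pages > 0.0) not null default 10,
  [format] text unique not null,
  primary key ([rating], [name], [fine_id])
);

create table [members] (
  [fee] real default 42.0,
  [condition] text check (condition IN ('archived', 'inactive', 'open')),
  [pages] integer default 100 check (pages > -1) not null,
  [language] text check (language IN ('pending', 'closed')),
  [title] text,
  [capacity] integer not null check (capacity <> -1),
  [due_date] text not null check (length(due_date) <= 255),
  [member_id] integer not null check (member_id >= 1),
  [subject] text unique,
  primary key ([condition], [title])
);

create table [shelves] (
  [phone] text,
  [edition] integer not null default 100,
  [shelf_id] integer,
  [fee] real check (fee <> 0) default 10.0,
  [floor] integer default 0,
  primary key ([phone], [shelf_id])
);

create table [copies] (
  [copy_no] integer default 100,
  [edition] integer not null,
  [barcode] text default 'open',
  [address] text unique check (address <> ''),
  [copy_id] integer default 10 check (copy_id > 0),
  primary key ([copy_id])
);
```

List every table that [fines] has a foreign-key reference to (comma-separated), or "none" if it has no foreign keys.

none

No column in fines has a REFERENCES clause.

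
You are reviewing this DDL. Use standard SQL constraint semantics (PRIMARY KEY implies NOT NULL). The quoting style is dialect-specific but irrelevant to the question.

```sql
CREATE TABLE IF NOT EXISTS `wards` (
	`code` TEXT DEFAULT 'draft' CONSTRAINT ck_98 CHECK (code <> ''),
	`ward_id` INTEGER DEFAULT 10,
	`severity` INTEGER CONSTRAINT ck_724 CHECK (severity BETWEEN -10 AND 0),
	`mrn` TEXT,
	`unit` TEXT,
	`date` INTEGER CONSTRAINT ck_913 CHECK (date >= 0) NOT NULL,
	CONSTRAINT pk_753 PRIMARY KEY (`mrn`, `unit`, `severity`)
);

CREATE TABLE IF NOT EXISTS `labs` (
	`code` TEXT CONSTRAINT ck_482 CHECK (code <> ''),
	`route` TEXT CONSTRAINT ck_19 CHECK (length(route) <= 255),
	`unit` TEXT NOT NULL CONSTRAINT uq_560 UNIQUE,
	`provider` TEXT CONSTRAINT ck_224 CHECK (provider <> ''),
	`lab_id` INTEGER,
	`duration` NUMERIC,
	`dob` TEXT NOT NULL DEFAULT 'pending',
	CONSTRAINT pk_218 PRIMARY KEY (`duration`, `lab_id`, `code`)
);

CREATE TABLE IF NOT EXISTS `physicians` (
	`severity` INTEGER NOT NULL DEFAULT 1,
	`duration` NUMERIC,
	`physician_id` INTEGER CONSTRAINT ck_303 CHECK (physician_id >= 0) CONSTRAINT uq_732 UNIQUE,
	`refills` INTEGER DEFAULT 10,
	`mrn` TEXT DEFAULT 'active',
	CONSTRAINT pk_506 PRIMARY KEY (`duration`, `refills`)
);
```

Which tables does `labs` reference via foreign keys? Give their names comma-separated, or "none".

No column in labs has a REFERENCES clause.

none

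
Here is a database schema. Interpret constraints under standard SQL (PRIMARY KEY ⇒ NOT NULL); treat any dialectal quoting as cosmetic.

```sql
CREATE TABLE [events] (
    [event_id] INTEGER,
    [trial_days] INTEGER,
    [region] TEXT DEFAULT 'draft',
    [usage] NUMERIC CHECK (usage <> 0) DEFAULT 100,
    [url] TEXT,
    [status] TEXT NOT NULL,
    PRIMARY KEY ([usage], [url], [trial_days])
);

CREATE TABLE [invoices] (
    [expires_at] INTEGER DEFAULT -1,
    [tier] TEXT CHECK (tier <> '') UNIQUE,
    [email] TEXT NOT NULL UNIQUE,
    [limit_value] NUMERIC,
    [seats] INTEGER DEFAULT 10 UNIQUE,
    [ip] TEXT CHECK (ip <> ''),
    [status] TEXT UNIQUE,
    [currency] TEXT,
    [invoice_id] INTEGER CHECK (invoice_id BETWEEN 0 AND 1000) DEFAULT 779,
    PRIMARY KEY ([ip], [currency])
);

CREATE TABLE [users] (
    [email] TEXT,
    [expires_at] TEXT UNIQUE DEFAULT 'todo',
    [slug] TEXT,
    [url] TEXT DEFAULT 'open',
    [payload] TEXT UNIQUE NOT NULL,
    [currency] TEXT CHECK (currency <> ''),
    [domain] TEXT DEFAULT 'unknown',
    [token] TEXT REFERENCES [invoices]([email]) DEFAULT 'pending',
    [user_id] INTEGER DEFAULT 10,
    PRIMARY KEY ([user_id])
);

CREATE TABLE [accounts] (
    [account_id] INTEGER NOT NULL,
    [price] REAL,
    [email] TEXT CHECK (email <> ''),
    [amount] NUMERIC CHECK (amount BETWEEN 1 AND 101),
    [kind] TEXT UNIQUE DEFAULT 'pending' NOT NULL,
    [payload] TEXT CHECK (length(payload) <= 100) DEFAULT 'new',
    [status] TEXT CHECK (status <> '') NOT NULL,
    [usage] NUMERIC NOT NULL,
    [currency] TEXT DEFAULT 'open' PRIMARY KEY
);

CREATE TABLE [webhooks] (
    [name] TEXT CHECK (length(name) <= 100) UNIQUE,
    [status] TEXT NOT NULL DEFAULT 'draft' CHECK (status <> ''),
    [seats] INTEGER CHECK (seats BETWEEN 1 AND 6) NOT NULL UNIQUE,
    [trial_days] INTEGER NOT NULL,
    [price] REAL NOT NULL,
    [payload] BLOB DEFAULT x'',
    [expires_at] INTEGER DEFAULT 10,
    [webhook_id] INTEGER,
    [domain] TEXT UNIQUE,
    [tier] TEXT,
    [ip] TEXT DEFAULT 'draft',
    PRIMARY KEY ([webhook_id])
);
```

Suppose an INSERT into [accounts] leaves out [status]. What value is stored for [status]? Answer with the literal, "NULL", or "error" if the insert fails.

status has no DEFAULT clause.
Omitting it would insert NULL, but it is declared NOT NULL, so the INSERT fails.

error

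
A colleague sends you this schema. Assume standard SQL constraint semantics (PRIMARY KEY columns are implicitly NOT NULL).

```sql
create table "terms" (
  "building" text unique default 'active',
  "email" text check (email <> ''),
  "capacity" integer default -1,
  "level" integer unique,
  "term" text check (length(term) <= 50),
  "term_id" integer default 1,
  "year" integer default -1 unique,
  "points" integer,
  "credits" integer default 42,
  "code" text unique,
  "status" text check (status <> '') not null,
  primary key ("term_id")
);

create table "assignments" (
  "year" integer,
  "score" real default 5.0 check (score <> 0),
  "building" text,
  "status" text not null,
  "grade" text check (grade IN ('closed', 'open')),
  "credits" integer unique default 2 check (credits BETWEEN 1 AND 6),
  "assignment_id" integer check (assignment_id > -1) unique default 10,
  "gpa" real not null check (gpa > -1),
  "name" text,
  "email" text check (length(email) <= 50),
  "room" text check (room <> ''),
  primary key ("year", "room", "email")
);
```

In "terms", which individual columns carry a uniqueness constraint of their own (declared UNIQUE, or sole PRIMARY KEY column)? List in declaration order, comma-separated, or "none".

building, level, term_id, year, code

- building: declared UNIQUE → unique.
- email: no UNIQUE or single-column PK constraint.
- capacity: no UNIQUE or single-column PK constraint.
- level: declared UNIQUE → unique.
- term: no UNIQUE or single-column PK constraint.
- term_id: single-column PRIMARY KEY → unique.
- year: declared UNIQUE → unique.
- points: no UNIQUE or single-column PK constraint.
- credits: no UNIQUE or single-column PK constraint.
- code: declared UNIQUE → unique.
- status: no UNIQUE or single-column PK constraint.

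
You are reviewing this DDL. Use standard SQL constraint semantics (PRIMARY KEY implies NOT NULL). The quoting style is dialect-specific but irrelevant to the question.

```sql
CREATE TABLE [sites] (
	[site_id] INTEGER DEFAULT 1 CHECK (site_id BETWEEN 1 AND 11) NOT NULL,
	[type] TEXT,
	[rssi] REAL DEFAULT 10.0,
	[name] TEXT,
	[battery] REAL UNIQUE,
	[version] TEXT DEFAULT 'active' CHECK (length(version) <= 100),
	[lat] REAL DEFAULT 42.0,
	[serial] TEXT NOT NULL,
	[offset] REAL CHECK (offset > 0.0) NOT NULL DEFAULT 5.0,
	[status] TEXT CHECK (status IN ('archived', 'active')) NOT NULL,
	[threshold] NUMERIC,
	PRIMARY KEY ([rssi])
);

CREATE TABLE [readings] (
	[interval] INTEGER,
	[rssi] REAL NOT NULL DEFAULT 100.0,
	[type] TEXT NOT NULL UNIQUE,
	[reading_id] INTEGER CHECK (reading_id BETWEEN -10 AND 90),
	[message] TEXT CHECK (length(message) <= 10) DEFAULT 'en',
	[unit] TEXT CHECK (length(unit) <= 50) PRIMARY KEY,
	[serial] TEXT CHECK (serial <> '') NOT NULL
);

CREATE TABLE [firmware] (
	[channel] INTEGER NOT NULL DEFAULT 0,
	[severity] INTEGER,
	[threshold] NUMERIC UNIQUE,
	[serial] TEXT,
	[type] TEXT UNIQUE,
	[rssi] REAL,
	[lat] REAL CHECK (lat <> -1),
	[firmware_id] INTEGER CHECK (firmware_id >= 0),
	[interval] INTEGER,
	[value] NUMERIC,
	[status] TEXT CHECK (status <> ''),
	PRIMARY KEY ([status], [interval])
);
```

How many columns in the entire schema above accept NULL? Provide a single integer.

sites: 6 nullable (type, name, battery, version, lat, threshold — PK (rssi) and explicit NOT NULL columns excluded).
readings: 3 nullable (interval, reading_id, message — PK (unit) and explicit NOT NULL columns excluded).
firmware: 8 nullable (severity, threshold, serial, type, rssi, lat, firmware_id, value — PK (status, interval) and explicit NOT NULL columns excluded).
Total: 6 + 3 + 8 = 17.

17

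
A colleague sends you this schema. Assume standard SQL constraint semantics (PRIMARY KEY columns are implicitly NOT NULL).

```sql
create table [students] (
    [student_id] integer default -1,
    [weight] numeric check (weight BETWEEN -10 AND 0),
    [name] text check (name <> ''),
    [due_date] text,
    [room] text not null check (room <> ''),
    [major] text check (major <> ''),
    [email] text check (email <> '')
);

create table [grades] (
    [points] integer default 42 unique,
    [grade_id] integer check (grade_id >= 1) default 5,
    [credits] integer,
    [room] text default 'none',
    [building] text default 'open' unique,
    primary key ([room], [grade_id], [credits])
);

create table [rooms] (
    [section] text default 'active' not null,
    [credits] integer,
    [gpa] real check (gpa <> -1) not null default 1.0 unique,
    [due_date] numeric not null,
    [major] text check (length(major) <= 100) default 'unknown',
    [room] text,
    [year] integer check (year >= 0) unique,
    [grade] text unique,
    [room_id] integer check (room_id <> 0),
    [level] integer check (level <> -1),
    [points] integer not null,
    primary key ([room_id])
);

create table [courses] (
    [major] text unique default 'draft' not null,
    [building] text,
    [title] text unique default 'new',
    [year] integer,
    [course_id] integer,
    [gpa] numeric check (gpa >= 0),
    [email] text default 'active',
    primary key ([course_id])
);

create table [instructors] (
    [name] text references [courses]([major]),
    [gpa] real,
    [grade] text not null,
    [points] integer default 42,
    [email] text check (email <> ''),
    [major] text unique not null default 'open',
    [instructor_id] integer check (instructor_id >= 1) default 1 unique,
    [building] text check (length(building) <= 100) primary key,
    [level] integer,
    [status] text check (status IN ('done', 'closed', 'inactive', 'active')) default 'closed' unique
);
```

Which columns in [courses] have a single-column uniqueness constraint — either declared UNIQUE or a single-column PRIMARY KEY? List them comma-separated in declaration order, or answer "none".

- major: declared UNIQUE → unique.
- building: no UNIQUE or single-column PK constraint.
- title: declared UNIQUE → unique.
- year: no UNIQUE or single-column PK constraint.
- course_id: single-column PRIMARY KEY → unique.
- gpa: no UNIQUE or single-column PK constraint.
- email: no UNIQUE or single-column PK constraint.

major, title, course_id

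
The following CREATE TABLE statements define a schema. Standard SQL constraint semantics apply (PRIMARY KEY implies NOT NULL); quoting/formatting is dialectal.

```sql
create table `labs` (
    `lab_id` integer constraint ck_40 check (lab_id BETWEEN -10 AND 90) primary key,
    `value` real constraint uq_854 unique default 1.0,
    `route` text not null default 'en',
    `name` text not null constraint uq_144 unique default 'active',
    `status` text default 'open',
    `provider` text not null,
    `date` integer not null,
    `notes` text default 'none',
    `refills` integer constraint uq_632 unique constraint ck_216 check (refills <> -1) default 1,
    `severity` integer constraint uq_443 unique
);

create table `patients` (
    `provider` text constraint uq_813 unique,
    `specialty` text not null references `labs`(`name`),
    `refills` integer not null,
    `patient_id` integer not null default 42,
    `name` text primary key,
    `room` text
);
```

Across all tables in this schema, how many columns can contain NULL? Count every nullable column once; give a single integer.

7

labs: 5 nullable (value, status, notes, refills, severity — PK (lab_id) and explicit NOT NULL columns excluded).
patients: 2 nullable (provider, room — PK (name) and explicit NOT NULL columns excluded).
Total: 5 + 2 = 7.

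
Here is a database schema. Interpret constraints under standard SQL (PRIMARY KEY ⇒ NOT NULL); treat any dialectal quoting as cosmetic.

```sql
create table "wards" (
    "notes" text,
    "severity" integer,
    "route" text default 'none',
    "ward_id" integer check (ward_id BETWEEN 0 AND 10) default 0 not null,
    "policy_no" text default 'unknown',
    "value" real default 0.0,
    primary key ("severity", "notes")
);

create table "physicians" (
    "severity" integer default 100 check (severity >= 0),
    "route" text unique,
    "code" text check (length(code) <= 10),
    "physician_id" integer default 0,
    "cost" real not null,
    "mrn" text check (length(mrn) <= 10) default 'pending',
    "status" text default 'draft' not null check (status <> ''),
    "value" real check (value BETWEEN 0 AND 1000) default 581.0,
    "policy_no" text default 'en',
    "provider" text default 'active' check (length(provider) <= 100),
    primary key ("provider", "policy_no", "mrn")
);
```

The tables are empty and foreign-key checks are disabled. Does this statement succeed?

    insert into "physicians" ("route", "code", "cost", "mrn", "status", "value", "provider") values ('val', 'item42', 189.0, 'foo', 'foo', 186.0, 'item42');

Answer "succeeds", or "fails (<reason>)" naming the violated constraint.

succeeds

NOT NULL columns: cost is supplied; mrn is supplied; policy_no defaults to 'en'; provider is supplied; status is supplied.
CHECK constraints: 'item42' satisfies (length(code) <= 10); 'foo' satisfies (length(mrn) <= 10); 'foo' satisfies (status <> ''); 186.0 satisfies (value BETWEEN 0 AND 1000); 'item42' satisfies (length(provider) <= 100).
No constraint is violated.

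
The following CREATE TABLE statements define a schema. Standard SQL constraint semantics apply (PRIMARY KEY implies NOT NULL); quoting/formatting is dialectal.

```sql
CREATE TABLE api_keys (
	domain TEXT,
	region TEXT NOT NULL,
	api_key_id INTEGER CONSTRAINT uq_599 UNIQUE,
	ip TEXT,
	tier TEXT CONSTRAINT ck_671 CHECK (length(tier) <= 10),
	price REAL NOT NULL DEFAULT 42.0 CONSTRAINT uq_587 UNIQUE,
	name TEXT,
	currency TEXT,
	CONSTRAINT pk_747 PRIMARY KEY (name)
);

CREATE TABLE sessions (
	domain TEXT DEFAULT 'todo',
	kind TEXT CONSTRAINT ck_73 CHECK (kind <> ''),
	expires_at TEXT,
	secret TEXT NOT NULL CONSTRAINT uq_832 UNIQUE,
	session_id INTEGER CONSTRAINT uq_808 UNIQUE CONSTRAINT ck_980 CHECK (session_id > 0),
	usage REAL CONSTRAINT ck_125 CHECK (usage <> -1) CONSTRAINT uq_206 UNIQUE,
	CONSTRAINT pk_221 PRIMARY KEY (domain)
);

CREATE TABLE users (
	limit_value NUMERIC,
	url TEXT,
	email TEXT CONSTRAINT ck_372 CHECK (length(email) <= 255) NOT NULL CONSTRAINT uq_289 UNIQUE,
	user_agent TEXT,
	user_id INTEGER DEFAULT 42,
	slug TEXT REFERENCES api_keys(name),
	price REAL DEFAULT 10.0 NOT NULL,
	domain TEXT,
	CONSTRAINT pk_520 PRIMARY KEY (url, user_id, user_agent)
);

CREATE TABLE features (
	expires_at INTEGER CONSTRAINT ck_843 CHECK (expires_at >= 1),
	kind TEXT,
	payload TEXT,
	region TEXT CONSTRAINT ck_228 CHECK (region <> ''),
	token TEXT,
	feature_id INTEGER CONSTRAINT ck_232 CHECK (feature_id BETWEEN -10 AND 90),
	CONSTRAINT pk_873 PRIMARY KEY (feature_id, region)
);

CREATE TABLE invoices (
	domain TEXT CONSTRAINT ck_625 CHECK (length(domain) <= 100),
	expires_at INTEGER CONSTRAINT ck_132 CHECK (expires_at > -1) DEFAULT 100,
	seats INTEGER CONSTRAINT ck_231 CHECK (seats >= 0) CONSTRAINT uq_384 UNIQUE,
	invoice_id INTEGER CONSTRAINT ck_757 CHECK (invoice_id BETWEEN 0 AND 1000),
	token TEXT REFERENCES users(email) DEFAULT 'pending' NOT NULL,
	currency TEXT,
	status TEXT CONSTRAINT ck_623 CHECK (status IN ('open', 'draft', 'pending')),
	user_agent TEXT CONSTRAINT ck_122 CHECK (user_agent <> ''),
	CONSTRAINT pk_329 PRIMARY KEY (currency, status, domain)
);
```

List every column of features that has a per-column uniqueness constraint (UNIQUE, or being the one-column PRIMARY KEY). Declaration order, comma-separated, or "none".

- expires_at: no UNIQUE or single-column PK constraint.
- kind: no UNIQUE or single-column PK constraint.
- payload: no UNIQUE or single-column PK constraint.
- region: part of a composite PRIMARY KEY — only the tuple is unique, not this column on its own.
- token: no UNIQUE or single-column PK constraint.
- feature_id: part of a composite PRIMARY KEY — only the tuple is unique, not this column on its own.

none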